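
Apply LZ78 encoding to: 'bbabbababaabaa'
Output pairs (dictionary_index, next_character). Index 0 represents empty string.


LZ78 encoding steps:
Dictionary: {0: ''}
Step 1: w='' (idx 0), next='b' -> output (0, 'b'), add 'b' as idx 1
Step 2: w='b' (idx 1), next='a' -> output (1, 'a'), add 'ba' as idx 2
Step 3: w='b' (idx 1), next='b' -> output (1, 'b'), add 'bb' as idx 3
Step 4: w='' (idx 0), next='a' -> output (0, 'a'), add 'a' as idx 4
Step 5: w='ba' (idx 2), next='b' -> output (2, 'b'), add 'bab' as idx 5
Step 6: w='a' (idx 4), next='a' -> output (4, 'a'), add 'aa' as idx 6
Step 7: w='ba' (idx 2), next='a' -> output (2, 'a'), add 'baa' as idx 7


Encoded: [(0, 'b'), (1, 'a'), (1, 'b'), (0, 'a'), (2, 'b'), (4, 'a'), (2, 'a')]


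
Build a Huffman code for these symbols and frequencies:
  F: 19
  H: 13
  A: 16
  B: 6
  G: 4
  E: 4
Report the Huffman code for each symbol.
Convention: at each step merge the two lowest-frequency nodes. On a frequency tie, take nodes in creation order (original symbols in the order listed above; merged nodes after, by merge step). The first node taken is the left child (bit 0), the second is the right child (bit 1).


Huffman tree construction:
Step 1: Merge G(4) + E(4) = 8
Step 2: Merge B(6) + (G+E)(8) = 14
Step 3: Merge H(13) + (B+(G+E))(14) = 27
Step 4: Merge A(16) + F(19) = 35
Step 5: Merge (H+(B+(G+E)))(27) + (A+F)(35) = 62
Read each symbol's code off the tree from the root (left child = 0, right child = 1).

Codes:
  F: 11 (length 2)
  H: 00 (length 2)
  A: 10 (length 2)
  B: 010 (length 3)
  G: 0110 (length 4)
  E: 0111 (length 4)
Average code length: 146/62 = 2.3548 bits/symbol


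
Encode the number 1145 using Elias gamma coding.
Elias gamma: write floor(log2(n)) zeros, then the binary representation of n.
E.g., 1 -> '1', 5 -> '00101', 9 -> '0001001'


num_bits = floor(log2(1145)) + 1 = 11
leading_zeros = num_bits - 1 = 10
binary(1145) = 10001111001

Elias gamma(1145) = '0000000000' + '10001111001' = 000000000010001111001 (21 bits)


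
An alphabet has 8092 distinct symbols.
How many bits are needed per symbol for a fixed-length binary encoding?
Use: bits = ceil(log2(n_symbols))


log2(8092) = 12.9823
Bracket: 2^12 = 4096 < 8092 <= 2^13 = 8192
So ceil(log2(8092)) = 13

bits = ceil(log2(8092)) = ceil(12.9823) = 13 bits


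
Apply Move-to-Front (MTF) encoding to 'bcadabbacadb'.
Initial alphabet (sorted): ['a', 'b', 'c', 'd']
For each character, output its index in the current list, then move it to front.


MTF encoding:
'b': index 1 in ['a', 'b', 'c', 'd'] -> ['b', 'a', 'c', 'd']
'c': index 2 in ['b', 'a', 'c', 'd'] -> ['c', 'b', 'a', 'd']
'a': index 2 in ['c', 'b', 'a', 'd'] -> ['a', 'c', 'b', 'd']
'd': index 3 in ['a', 'c', 'b', 'd'] -> ['d', 'a', 'c', 'b']
'a': index 1 in ['d', 'a', 'c', 'b'] -> ['a', 'd', 'c', 'b']
'b': index 3 in ['a', 'd', 'c', 'b'] -> ['b', 'a', 'd', 'c']
'b': index 0 in ['b', 'a', 'd', 'c'] -> ['b', 'a', 'd', 'c']
'a': index 1 in ['b', 'a', 'd', 'c'] -> ['a', 'b', 'd', 'c']
'c': index 3 in ['a', 'b', 'd', 'c'] -> ['c', 'a', 'b', 'd']
'a': index 1 in ['c', 'a', 'b', 'd'] -> ['a', 'c', 'b', 'd']
'd': index 3 in ['a', 'c', 'b', 'd'] -> ['d', 'a', 'c', 'b']
'b': index 3 in ['d', 'a', 'c', 'b'] -> ['b', 'd', 'a', 'c']


Output: [1, 2, 2, 3, 1, 3, 0, 1, 3, 1, 3, 3]


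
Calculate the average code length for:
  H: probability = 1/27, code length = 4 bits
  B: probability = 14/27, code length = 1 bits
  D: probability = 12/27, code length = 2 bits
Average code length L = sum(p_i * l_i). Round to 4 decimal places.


Weighted contributions p_i * l_i:
  H: (1/27) * 4 = 4/27
  B: (14/27) * 1 = 14/27
  D: (12/27) * 2 = 24/27
Sum = (4 + 14 + 24)/27 = 42/27

L = 42/27 = 1.5556 bits/symbol


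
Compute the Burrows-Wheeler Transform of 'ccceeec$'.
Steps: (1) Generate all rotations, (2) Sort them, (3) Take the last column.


Rotations (sorted):
  0: $ccceeec -> last char: c
  1: c$ccceee -> last char: e
  2: ccceeec$ -> last char: $
  3: cceeec$c -> last char: c
  4: ceeec$cc -> last char: c
  5: ec$cccee -> last char: e
  6: eec$ccce -> last char: e
  7: eeec$ccc -> last char: c


BWT = ce$cceec


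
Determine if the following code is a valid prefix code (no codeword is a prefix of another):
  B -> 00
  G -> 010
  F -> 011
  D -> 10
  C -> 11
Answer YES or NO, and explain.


Checking each pair (does one codeword prefix another?):
  B='00' vs G='010': no prefix
  B='00' vs F='011': no prefix
  B='00' vs D='10': no prefix
  B='00' vs C='11': no prefix
  G='010' vs B='00': no prefix
  G='010' vs F='011': no prefix
  G='010' vs D='10': no prefix
  G='010' vs C='11': no prefix
  F='011' vs B='00': no prefix
  F='011' vs G='010': no prefix
  F='011' vs D='10': no prefix
  F='011' vs C='11': no prefix
  D='10' vs B='00': no prefix
  D='10' vs G='010': no prefix
  D='10' vs F='011': no prefix
  D='10' vs C='11': no prefix
  C='11' vs B='00': no prefix
  C='11' vs G='010': no prefix
  C='11' vs F='011': no prefix
  C='11' vs D='10': no prefix
No violation found over all pairs.

YES -- this is a valid prefix code. No codeword is a prefix of any other codeword.


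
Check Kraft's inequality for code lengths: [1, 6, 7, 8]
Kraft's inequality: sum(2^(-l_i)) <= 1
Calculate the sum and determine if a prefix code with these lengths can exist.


Sum = 2^(-1) + 2^(-6) + 2^(-7) + 2^(-8)
    = 0.5 + 0.015625 + 0.0078125 + 0.00390625
    = 135/256 = 0.52734375
Since 0.52734375 <= 1, Kraft's inequality IS satisfied.
A prefix code with these lengths CAN exist.

Kraft sum = 0.52734375. Satisfied.


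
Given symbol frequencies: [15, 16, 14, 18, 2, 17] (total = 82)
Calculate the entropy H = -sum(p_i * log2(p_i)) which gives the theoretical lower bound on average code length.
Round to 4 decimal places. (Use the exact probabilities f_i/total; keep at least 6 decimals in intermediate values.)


Per-symbol terms -p_i * log2(p_i) with p_i = f_i/82:
  p = 15/82 = 0.182927: log2(p) = -2.450661, -p*log2(p) = 0.448292
  p = 16/82 = 0.195122: log2(p) = -2.357552, -p*log2(p) = 0.460010
  p = 14/82 = 0.170732: log2(p) = -2.550197, -p*log2(p) = 0.435400
  p = 18/82 = 0.219512: log2(p) = -2.187627, -p*log2(p) = 0.480211
  p = 2/82 = 0.024390: log2(p) = -5.357552, -p*log2(p) = 0.130672
  p = 17/82 = 0.207317: log2(p) = -2.270089, -p*log2(p) = 0.470628
H = 0.448292 + 0.460010 + 0.435400 + 0.480211 + 0.130672 + 0.470628 = 2.425213

H = 2.4252 bits/symbol


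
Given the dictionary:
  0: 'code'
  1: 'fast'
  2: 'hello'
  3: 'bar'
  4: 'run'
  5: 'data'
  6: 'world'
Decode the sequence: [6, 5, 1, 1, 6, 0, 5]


Look up each index in the dictionary:
  6 -> 'world'
  5 -> 'data'
  1 -> 'fast'
  1 -> 'fast'
  6 -> 'world'
  0 -> 'code'
  5 -> 'data'

Decoded: "world data fast fast world code data"


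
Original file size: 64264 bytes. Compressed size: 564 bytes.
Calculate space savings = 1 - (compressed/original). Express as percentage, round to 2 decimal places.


ratio = compressed/original = 564/64264 = 0.008776
savings = 1 - ratio = 1 - 0.008776 = 0.991224
as a percentage: 0.991224 * 100 = 99.12%

Space savings = 1 - 564/64264 = 99.12%


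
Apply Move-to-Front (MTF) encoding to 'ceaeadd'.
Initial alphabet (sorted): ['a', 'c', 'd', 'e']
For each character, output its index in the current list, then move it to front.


MTF encoding:
'c': index 1 in ['a', 'c', 'd', 'e'] -> ['c', 'a', 'd', 'e']
'e': index 3 in ['c', 'a', 'd', 'e'] -> ['e', 'c', 'a', 'd']
'a': index 2 in ['e', 'c', 'a', 'd'] -> ['a', 'e', 'c', 'd']
'e': index 1 in ['a', 'e', 'c', 'd'] -> ['e', 'a', 'c', 'd']
'a': index 1 in ['e', 'a', 'c', 'd'] -> ['a', 'e', 'c', 'd']
'd': index 3 in ['a', 'e', 'c', 'd'] -> ['d', 'a', 'e', 'c']
'd': index 0 in ['d', 'a', 'e', 'c'] -> ['d', 'a', 'e', 'c']


Output: [1, 3, 2, 1, 1, 3, 0]


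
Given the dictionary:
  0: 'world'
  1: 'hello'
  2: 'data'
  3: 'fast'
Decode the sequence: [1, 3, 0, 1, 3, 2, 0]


Look up each index in the dictionary:
  1 -> 'hello'
  3 -> 'fast'
  0 -> 'world'
  1 -> 'hello'
  3 -> 'fast'
  2 -> 'data'
  0 -> 'world'

Decoded: "hello fast world hello fast data world"


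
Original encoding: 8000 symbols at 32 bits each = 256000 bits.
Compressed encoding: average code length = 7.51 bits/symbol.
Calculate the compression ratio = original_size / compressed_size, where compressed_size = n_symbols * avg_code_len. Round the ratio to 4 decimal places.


original_size = n_symbols * orig_bits = 8000 * 32 = 256000 bits
compressed_size = n_symbols * avg_code_len = 8000 * 7.51 = 60080.0 bits
ratio = original_size / compressed_size = 256000 / 60080.0 = 4.261

Compression ratio = 4.261


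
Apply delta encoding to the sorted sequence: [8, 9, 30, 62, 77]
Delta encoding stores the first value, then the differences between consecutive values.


First value: 8
Deltas:
  9 - 8 = 1
  30 - 9 = 21
  62 - 30 = 32
  77 - 62 = 15


Delta encoded: [8, 1, 21, 32, 15]


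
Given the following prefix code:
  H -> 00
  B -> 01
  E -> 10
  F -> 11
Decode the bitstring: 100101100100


Decoding step by step:
Bits 10 -> E
Bits 01 -> B
Bits 01 -> B
Bits 10 -> E
Bits 01 -> B
Bits 00 -> H


Decoded message: EBBEBH


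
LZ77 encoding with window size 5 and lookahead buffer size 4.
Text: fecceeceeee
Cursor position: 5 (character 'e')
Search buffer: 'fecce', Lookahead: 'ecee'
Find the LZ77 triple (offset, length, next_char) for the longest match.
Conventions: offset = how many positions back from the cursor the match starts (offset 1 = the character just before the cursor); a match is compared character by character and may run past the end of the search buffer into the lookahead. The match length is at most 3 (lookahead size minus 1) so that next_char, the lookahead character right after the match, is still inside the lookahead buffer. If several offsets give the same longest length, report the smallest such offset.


Try each offset into the search buffer:
  offset=1 (pos 4, char 'e'): match length 1
  offset=2 (pos 3, char 'c'): match length 0
  offset=3 (pos 2, char 'c'): match length 0
  offset=4 (pos 1, char 'e'): match length 2
  offset=5 (pos 0, char 'f'): match length 0
Longest match has length 2 at offset 4.
next_char = character at position 5 + 2 = 7 -> 'e'

Best match: offset=4, length=2 (matching 'ec' starting at position 1)
LZ77 triple: (4, 2, 'e')


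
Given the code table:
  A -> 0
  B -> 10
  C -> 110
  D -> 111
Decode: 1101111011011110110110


Decoding:
110 -> C
111 -> D
10 -> B
110 -> C
111 -> D
10 -> B
110 -> C
110 -> C


Result: CDBCDBCC


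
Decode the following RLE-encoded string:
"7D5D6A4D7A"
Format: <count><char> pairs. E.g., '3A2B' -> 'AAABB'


Expanding each <count><char> pair:
  7D -> 'DDDDDDD'
  5D -> 'DDDDD'
  6A -> 'AAAAAA'
  4D -> 'DDDD'
  7A -> 'AAAAAAA'

Decoded = DDDDDDDDDDDDAAAAAADDDDAAAAAAA


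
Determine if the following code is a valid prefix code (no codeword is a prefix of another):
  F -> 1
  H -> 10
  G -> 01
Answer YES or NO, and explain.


Checking each pair (does one codeword prefix another?):
  F='1' vs H='10': prefix -- VIOLATION

NO -- this is NOT a valid prefix code. F (1) is a prefix of H (10).


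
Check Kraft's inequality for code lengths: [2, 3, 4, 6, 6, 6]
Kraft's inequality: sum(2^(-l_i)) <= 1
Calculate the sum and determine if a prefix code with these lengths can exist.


Sum = 2^(-2) + 2^(-3) + 2^(-4) + 2^(-6) + 2^(-6) + 2^(-6)
    = 0.25 + 0.125 + 0.0625 + 0.015625 + 0.015625 + 0.015625
    = 31/64 = 0.484375
Since 0.484375 <= 1, Kraft's inequality IS satisfied.
A prefix code with these lengths CAN exist.

Kraft sum = 0.484375. Satisfied.


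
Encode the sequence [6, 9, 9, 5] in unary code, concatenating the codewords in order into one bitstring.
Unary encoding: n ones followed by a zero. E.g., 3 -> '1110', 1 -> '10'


Encode each number as n ones followed by a terminating 0:
  6 -> 1111110 (7 bits)
  9 -> 1111111110 (10 bits)
  9 -> 1111111110 (10 bits)
  5 -> 111110 (6 bits)
Total length = 7 + 10 + 10 + 6 = 33 bits.

Unary([6, 9, 9, 5]) = 111111011111111101111111110111110 (33 bits)


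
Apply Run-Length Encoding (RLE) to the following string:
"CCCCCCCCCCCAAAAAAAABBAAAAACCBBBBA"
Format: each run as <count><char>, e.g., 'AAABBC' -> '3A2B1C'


Scanning runs left to right:
  i=0: run of 'C' x 11 -> '11C'
  i=11: run of 'A' x 8 -> '8A'
  i=19: run of 'B' x 2 -> '2B'
  i=21: run of 'A' x 5 -> '5A'
  i=26: run of 'C' x 2 -> '2C'
  i=28: run of 'B' x 4 -> '4B'
  i=32: run of 'A' x 1 -> '1A'

RLE = 11C8A2B5A2C4B1A


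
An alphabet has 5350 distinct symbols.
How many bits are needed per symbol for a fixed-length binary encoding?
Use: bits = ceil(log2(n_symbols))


log2(5350) = 12.3853
Bracket: 2^12 = 4096 < 5350 <= 2^13 = 8192
So ceil(log2(5350)) = 13

bits = ceil(log2(5350)) = ceil(12.3853) = 13 bits


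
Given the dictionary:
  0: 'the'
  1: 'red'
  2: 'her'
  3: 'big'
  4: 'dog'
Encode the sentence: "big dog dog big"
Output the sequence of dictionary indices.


Look up each word in the dictionary:
  'big' -> 3
  'dog' -> 4
  'dog' -> 4
  'big' -> 3

Encoded: [3, 4, 4, 3]


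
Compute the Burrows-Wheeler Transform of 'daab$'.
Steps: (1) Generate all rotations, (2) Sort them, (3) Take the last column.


Rotations (sorted):
  0: $daab -> last char: b
  1: aab$d -> last char: d
  2: ab$da -> last char: a
  3: b$daa -> last char: a
  4: daab$ -> last char: $


BWT = bdaa$


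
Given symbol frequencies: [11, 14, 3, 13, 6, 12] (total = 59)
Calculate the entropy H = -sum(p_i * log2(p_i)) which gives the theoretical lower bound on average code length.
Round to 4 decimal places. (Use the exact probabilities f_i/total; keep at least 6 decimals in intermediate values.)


Per-symbol terms -p_i * log2(p_i) with p_i = f_i/59:
  p = 11/59 = 0.186441: log2(p) = -2.423211, -p*log2(p) = 0.451785
  p = 14/59 = 0.237288: log2(p) = -2.075288, -p*log2(p) = 0.492441
  p = 3/59 = 0.050847: log2(p) = -4.297681, -p*log2(p) = 0.218526
  p = 13/59 = 0.220339: log2(p) = -2.182203, -p*log2(p) = 0.480824
  p = 6/59 = 0.101695: log2(p) = -3.297681, -p*log2(p) = 0.335357
  p = 12/59 = 0.203390: log2(p) = -2.297681, -p*log2(p) = 0.467325
H = 0.451785 + 0.492441 + 0.218526 + 0.480824 + 0.335357 + 0.467325 = 2.446258

H = 2.4463 bits/symbol


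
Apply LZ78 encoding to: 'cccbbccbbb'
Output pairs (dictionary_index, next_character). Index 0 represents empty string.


LZ78 encoding steps:
Dictionary: {0: ''}
Step 1: w='' (idx 0), next='c' -> output (0, 'c'), add 'c' as idx 1
Step 2: w='c' (idx 1), next='c' -> output (1, 'c'), add 'cc' as idx 2
Step 3: w='' (idx 0), next='b' -> output (0, 'b'), add 'b' as idx 3
Step 4: w='b' (idx 3), next='c' -> output (3, 'c'), add 'bc' as idx 4
Step 5: w='c' (idx 1), next='b' -> output (1, 'b'), add 'cb' as idx 5
Step 6: w='b' (idx 3), next='b' -> output (3, 'b'), add 'bb' as idx 6


Encoded: [(0, 'c'), (1, 'c'), (0, 'b'), (3, 'c'), (1, 'b'), (3, 'b')]


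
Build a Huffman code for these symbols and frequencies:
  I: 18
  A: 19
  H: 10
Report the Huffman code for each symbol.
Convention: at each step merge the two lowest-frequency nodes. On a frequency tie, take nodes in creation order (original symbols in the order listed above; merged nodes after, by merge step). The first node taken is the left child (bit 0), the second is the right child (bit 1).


Huffman tree construction:
Step 1: Merge H(10) + I(18) = 28
Step 2: Merge A(19) + (H+I)(28) = 47
Read each symbol's code off the tree from the root (left child = 0, right child = 1).

Codes:
  I: 11 (length 2)
  A: 0 (length 1)
  H: 10 (length 2)
Average code length: 75/47 = 1.5957 bits/symbol


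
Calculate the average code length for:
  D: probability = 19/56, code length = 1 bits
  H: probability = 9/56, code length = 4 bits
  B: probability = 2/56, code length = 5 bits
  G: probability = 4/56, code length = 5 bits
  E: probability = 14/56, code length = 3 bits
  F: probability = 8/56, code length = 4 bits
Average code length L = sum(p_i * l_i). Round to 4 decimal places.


Weighted contributions p_i * l_i:
  D: (19/56) * 1 = 19/56
  H: (9/56) * 4 = 36/56
  B: (2/56) * 5 = 10/56
  G: (4/56) * 5 = 20/56
  E: (14/56) * 3 = 42/56
  F: (8/56) * 4 = 32/56
Sum = (19 + 36 + 10 + 20 + 42 + 32)/56 = 159/56

L = 159/56 = 2.8393 bits/symbol


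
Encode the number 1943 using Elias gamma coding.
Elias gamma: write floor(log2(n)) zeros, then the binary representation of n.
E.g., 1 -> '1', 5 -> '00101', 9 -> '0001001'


num_bits = floor(log2(1943)) + 1 = 11
leading_zeros = num_bits - 1 = 10
binary(1943) = 11110010111

Elias gamma(1943) = '0000000000' + '11110010111' = 000000000011110010111 (21 bits)


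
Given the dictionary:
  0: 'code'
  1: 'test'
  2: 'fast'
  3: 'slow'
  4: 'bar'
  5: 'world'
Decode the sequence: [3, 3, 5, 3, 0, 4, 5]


Look up each index in the dictionary:
  3 -> 'slow'
  3 -> 'slow'
  5 -> 'world'
  3 -> 'slow'
  0 -> 'code'
  4 -> 'bar'
  5 -> 'world'

Decoded: "slow slow world slow code bar world"


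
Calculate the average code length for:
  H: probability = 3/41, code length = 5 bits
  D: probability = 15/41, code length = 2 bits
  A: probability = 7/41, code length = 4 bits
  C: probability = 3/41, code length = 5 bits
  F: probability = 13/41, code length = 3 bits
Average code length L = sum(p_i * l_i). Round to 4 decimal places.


Weighted contributions p_i * l_i:
  H: (3/41) * 5 = 15/41
  D: (15/41) * 2 = 30/41
  A: (7/41) * 4 = 28/41
  C: (3/41) * 5 = 15/41
  F: (13/41) * 3 = 39/41
Sum = (15 + 30 + 28 + 15 + 39)/41 = 127/41

L = 127/41 = 3.0976 bits/symbol


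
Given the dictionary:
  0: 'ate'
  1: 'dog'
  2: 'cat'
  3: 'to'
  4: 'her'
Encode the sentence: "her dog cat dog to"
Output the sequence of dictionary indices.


Look up each word in the dictionary:
  'her' -> 4
  'dog' -> 1
  'cat' -> 2
  'dog' -> 1
  'to' -> 3

Encoded: [4, 1, 2, 1, 3]


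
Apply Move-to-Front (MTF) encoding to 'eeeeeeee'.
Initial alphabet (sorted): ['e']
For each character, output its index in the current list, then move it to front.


MTF encoding:
'e': index 0 in ['e'] -> ['e']
'e': index 0 in ['e'] -> ['e']
'e': index 0 in ['e'] -> ['e']
'e': index 0 in ['e'] -> ['e']
'e': index 0 in ['e'] -> ['e']
'e': index 0 in ['e'] -> ['e']
'e': index 0 in ['e'] -> ['e']
'e': index 0 in ['e'] -> ['e']


Output: [0, 0, 0, 0, 0, 0, 0, 0]


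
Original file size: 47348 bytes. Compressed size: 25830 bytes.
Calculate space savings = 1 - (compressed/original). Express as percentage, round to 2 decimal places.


ratio = compressed/original = 25830/47348 = 0.545535
savings = 1 - ratio = 1 - 0.545535 = 0.454465
as a percentage: 0.454465 * 100 = 45.45%

Space savings = 1 - 25830/47348 = 45.45%


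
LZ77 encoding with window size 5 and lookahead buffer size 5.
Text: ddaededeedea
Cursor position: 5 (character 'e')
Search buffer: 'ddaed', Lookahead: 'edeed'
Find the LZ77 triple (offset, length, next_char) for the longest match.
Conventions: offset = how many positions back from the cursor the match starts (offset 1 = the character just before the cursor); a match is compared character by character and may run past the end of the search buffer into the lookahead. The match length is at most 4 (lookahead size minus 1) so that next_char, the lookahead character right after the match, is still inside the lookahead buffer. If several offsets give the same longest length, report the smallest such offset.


Try each offset into the search buffer:
  offset=1 (pos 4, char 'd'): match length 0
  offset=2 (pos 3, char 'e'): match length 3
  offset=3 (pos 2, char 'a'): match length 0
  offset=4 (pos 1, char 'd'): match length 0
  offset=5 (pos 0, char 'd'): match length 0
Longest match has length 3 at offset 2.
next_char = character at position 5 + 3 = 8 -> 'e'

Best match: offset=2, length=3 (matching 'ede' starting at position 3)
LZ77 triple: (2, 3, 'e')


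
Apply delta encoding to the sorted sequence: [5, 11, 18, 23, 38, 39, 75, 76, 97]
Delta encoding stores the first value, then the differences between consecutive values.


First value: 5
Deltas:
  11 - 5 = 6
  18 - 11 = 7
  23 - 18 = 5
  38 - 23 = 15
  39 - 38 = 1
  75 - 39 = 36
  76 - 75 = 1
  97 - 76 = 21


Delta encoded: [5, 6, 7, 5, 15, 1, 36, 1, 21]


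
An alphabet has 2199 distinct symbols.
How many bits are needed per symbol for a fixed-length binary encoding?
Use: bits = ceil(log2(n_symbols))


log2(2199) = 11.1026
Bracket: 2^11 = 2048 < 2199 <= 2^12 = 4096
So ceil(log2(2199)) = 12

bits = ceil(log2(2199)) = ceil(11.1026) = 12 bits


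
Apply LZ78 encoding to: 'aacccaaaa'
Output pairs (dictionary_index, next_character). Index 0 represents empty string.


LZ78 encoding steps:
Dictionary: {0: ''}
Step 1: w='' (idx 0), next='a' -> output (0, 'a'), add 'a' as idx 1
Step 2: w='a' (idx 1), next='c' -> output (1, 'c'), add 'ac' as idx 2
Step 3: w='' (idx 0), next='c' -> output (0, 'c'), add 'c' as idx 3
Step 4: w='c' (idx 3), next='a' -> output (3, 'a'), add 'ca' as idx 4
Step 5: w='a' (idx 1), next='a' -> output (1, 'a'), add 'aa' as idx 5
Step 6: w='a' (idx 1), end of input -> output (1, '')


Encoded: [(0, 'a'), (1, 'c'), (0, 'c'), (3, 'a'), (1, 'a'), (1, '')]


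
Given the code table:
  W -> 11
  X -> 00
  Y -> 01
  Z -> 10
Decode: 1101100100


Decoding:
11 -> W
01 -> Y
10 -> Z
01 -> Y
00 -> X


Result: WYZYX


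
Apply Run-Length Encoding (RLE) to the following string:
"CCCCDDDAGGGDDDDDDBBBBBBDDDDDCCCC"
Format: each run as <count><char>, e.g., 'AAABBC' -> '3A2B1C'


Scanning runs left to right:
  i=0: run of 'C' x 4 -> '4C'
  i=4: run of 'D' x 3 -> '3D'
  i=7: run of 'A' x 1 -> '1A'
  i=8: run of 'G' x 3 -> '3G'
  i=11: run of 'D' x 6 -> '6D'
  i=17: run of 'B' x 6 -> '6B'
  i=23: run of 'D' x 5 -> '5D'
  i=28: run of 'C' x 4 -> '4C'

RLE = 4C3D1A3G6D6B5D4C


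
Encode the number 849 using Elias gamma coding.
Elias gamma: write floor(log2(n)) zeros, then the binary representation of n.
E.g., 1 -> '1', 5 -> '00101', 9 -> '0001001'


num_bits = floor(log2(849)) + 1 = 10
leading_zeros = num_bits - 1 = 9
binary(849) = 1101010001

Elias gamma(849) = '000000000' + '1101010001' = 0000000001101010001 (19 bits)


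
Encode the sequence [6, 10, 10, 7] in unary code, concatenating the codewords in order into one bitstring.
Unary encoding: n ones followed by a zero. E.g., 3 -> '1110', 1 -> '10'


Encode each number as n ones followed by a terminating 0:
  6 -> 1111110 (7 bits)
  10 -> 11111111110 (11 bits)
  10 -> 11111111110 (11 bits)
  7 -> 11111110 (8 bits)
Total length = 7 + 11 + 11 + 8 = 37 bits.

Unary([6, 10, 10, 7]) = 1111110111111111101111111111011111110 (37 bits)


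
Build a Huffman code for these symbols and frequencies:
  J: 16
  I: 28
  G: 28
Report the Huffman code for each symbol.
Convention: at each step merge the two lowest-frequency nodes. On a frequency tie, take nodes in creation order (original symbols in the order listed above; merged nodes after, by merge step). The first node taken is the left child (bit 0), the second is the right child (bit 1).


Huffman tree construction:
Step 1: Merge J(16) + I(28) = 44
Step 2: Merge G(28) + (J+I)(44) = 72
Read each symbol's code off the tree from the root (left child = 0, right child = 1).

Codes:
  J: 10 (length 2)
  I: 11 (length 2)
  G: 0 (length 1)
Average code length: 116/72 = 1.6111 bits/symbol


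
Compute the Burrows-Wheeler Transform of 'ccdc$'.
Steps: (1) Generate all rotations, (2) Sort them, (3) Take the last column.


Rotations (sorted):
  0: $ccdc -> last char: c
  1: c$ccd -> last char: d
  2: ccdc$ -> last char: $
  3: cdc$c -> last char: c
  4: dc$cc -> last char: c


BWT = cd$cc


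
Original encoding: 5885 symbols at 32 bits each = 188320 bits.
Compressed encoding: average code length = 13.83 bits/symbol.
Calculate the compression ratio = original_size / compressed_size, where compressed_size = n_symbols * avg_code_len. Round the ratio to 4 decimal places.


original_size = n_symbols * orig_bits = 5885 * 32 = 188320 bits
compressed_size = n_symbols * avg_code_len = 5885 * 13.83 = 81389.55 bits
ratio = original_size / compressed_size = 188320 / 81389.55 = 2.3138

Compression ratio = 2.3138


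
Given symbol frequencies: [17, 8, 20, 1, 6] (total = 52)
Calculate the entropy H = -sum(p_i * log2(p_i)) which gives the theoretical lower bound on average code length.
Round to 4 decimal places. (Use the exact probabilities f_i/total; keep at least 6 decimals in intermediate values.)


Per-symbol terms -p_i * log2(p_i) with p_i = f_i/52:
  p = 17/52 = 0.326923: log2(p) = -1.612977, -p*log2(p) = 0.527319
  p = 8/52 = 0.153846: log2(p) = -2.700440, -p*log2(p) = 0.415452
  p = 20/52 = 0.384615: log2(p) = -1.378512, -p*log2(p) = 0.530197
  p = 1/52 = 0.019231: log2(p) = -5.700440, -p*log2(p) = 0.109624
  p = 6/52 = 0.115385: log2(p) = -3.115477, -p*log2(p) = 0.359478
H = 0.527319 + 0.415452 + 0.530197 + 0.109624 + 0.359478 = 1.942070

H = 1.9421 bits/symbol


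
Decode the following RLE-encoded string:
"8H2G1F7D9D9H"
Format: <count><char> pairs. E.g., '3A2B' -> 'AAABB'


Expanding each <count><char> pair:
  8H -> 'HHHHHHHH'
  2G -> 'GG'
  1F -> 'F'
  7D -> 'DDDDDDD'
  9D -> 'DDDDDDDDD'
  9H -> 'HHHHHHHHH'

Decoded = HHHHHHHHGGFDDDDDDDDDDDDDDDDHHHHHHHHH


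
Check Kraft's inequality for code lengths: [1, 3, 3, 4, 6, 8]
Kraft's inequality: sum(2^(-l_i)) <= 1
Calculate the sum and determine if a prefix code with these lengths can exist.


Sum = 2^(-1) + 2^(-3) + 2^(-3) + 2^(-4) + 2^(-6) + 2^(-8)
    = 0.5 + 0.125 + 0.125 + 0.0625 + 0.015625 + 0.00390625
    = 213/256 = 0.83203125
Since 0.83203125 <= 1, Kraft's inequality IS satisfied.
A prefix code with these lengths CAN exist.

Kraft sum = 0.83203125. Satisfied.


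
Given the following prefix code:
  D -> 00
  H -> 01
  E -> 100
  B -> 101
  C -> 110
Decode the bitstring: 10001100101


Decoding step by step:
Bits 100 -> E
Bits 01 -> H
Bits 100 -> E
Bits 101 -> B


Decoded message: EHEB


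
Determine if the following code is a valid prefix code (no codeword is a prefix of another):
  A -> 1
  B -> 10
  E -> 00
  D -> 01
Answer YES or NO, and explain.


Checking each pair (does one codeword prefix another?):
  A='1' vs B='10': prefix -- VIOLATION

NO -- this is NOT a valid prefix code. A (1) is a prefix of B (10).


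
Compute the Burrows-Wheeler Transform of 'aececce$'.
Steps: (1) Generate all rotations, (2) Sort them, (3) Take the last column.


Rotations (sorted):
  0: $aececce -> last char: e
  1: aececce$ -> last char: $
  2: cce$aece -> last char: e
  3: ce$aecec -> last char: c
  4: cecce$ae -> last char: e
  5: e$aececc -> last char: c
  6: ecce$aec -> last char: c
  7: ececce$a -> last char: a


BWT = e$ececca


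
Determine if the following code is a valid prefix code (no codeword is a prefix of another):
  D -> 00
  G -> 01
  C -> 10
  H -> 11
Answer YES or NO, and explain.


Checking each pair (does one codeword prefix another?):
  D='00' vs G='01': no prefix
  D='00' vs C='10': no prefix
  D='00' vs H='11': no prefix
  G='01' vs D='00': no prefix
  G='01' vs C='10': no prefix
  G='01' vs H='11': no prefix
  C='10' vs D='00': no prefix
  C='10' vs G='01': no prefix
  C='10' vs H='11': no prefix
  H='11' vs D='00': no prefix
  H='11' vs G='01': no prefix
  H='11' vs C='10': no prefix
No violation found over all pairs.

YES -- this is a valid prefix code. No codeword is a prefix of any other codeword.


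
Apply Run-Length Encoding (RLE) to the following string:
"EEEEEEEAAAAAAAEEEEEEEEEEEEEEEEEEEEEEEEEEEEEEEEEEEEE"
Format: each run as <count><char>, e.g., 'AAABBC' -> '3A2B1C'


Scanning runs left to right:
  i=0: run of 'E' x 7 -> '7E'
  i=7: run of 'A' x 7 -> '7A'
  i=14: run of 'E' x 37 -> '37E'

RLE = 7E7A37E


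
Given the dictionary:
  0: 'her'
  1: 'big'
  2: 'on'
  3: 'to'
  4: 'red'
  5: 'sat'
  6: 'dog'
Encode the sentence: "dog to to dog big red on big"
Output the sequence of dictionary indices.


Look up each word in the dictionary:
  'dog' -> 6
  'to' -> 3
  'to' -> 3
  'dog' -> 6
  'big' -> 1
  'red' -> 4
  'on' -> 2
  'big' -> 1

Encoded: [6, 3, 3, 6, 1, 4, 2, 1]


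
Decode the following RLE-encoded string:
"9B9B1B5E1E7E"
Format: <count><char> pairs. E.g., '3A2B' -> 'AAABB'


Expanding each <count><char> pair:
  9B -> 'BBBBBBBBB'
  9B -> 'BBBBBBBBB'
  1B -> 'B'
  5E -> 'EEEEE'
  1E -> 'E'
  7E -> 'EEEEEEE'

Decoded = BBBBBBBBBBBBBBBBBBBEEEEEEEEEEEEE


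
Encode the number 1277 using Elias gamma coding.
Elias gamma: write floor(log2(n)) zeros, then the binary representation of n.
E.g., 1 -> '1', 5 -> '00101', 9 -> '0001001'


num_bits = floor(log2(1277)) + 1 = 11
leading_zeros = num_bits - 1 = 10
binary(1277) = 10011111101

Elias gamma(1277) = '0000000000' + '10011111101' = 000000000010011111101 (21 bits)


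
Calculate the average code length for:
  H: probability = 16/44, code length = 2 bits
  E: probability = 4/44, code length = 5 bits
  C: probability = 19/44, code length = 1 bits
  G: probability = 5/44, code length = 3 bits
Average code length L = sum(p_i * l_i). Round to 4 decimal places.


Weighted contributions p_i * l_i:
  H: (16/44) * 2 = 32/44
  E: (4/44) * 5 = 20/44
  C: (19/44) * 1 = 19/44
  G: (5/44) * 3 = 15/44
Sum = (32 + 20 + 19 + 15)/44 = 86/44

L = 86/44 = 1.9545 bits/symbol


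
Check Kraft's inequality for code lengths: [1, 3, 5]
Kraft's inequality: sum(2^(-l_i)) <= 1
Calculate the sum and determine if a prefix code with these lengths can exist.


Sum = 2^(-1) + 2^(-3) + 2^(-5)
    = 0.5 + 0.125 + 0.03125
    = 21/32 = 0.65625
Since 0.65625 <= 1, Kraft's inequality IS satisfied.
A prefix code with these lengths CAN exist.

Kraft sum = 0.65625. Satisfied.


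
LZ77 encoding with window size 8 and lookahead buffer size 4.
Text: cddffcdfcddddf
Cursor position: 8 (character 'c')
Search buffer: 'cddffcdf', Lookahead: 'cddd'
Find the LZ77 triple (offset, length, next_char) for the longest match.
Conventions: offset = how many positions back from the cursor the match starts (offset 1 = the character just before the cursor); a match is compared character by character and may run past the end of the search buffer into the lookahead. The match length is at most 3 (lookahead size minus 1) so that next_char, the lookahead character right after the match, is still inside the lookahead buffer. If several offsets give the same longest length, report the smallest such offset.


Try each offset into the search buffer:
  offset=1 (pos 7, char 'f'): match length 0
  offset=2 (pos 6, char 'd'): match length 0
  offset=3 (pos 5, char 'c'): match length 2
  offset=4 (pos 4, char 'f'): match length 0
  offset=5 (pos 3, char 'f'): match length 0
  offset=6 (pos 2, char 'd'): match length 0
  offset=7 (pos 1, char 'd'): match length 0
  offset=8 (pos 0, char 'c'): match length 3
Longest match has length 3 at offset 8.
next_char = character at position 8 + 3 = 11 -> 'd'

Best match: offset=8, length=3 (matching 'cdd' starting at position 0)
LZ77 triple: (8, 3, 'd')


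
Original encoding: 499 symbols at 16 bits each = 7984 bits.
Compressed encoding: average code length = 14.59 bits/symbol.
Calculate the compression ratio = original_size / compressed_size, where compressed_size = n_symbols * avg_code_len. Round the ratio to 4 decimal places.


original_size = n_symbols * orig_bits = 499 * 16 = 7984 bits
compressed_size = n_symbols * avg_code_len = 499 * 14.59 = 7280.41 bits
ratio = original_size / compressed_size = 7984 / 7280.41 = 1.0966

Compression ratio = 1.0966


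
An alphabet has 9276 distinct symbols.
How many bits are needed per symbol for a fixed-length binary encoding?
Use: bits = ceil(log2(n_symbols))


log2(9276) = 13.1793
Bracket: 2^13 = 8192 < 9276 <= 2^14 = 16384
So ceil(log2(9276)) = 14

bits = ceil(log2(9276)) = ceil(13.1793) = 14 bits


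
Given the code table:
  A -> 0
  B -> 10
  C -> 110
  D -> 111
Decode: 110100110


Decoding:
110 -> C
10 -> B
0 -> A
110 -> C


Result: CBAC


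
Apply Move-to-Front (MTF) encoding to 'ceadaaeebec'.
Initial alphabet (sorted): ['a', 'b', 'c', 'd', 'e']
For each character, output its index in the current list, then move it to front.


MTF encoding:
'c': index 2 in ['a', 'b', 'c', 'd', 'e'] -> ['c', 'a', 'b', 'd', 'e']
'e': index 4 in ['c', 'a', 'b', 'd', 'e'] -> ['e', 'c', 'a', 'b', 'd']
'a': index 2 in ['e', 'c', 'a', 'b', 'd'] -> ['a', 'e', 'c', 'b', 'd']
'd': index 4 in ['a', 'e', 'c', 'b', 'd'] -> ['d', 'a', 'e', 'c', 'b']
'a': index 1 in ['d', 'a', 'e', 'c', 'b'] -> ['a', 'd', 'e', 'c', 'b']
'a': index 0 in ['a', 'd', 'e', 'c', 'b'] -> ['a', 'd', 'e', 'c', 'b']
'e': index 2 in ['a', 'd', 'e', 'c', 'b'] -> ['e', 'a', 'd', 'c', 'b']
'e': index 0 in ['e', 'a', 'd', 'c', 'b'] -> ['e', 'a', 'd', 'c', 'b']
'b': index 4 in ['e', 'a', 'd', 'c', 'b'] -> ['b', 'e', 'a', 'd', 'c']
'e': index 1 in ['b', 'e', 'a', 'd', 'c'] -> ['e', 'b', 'a', 'd', 'c']
'c': index 4 in ['e', 'b', 'a', 'd', 'c'] -> ['c', 'e', 'b', 'a', 'd']


Output: [2, 4, 2, 4, 1, 0, 2, 0, 4, 1, 4]


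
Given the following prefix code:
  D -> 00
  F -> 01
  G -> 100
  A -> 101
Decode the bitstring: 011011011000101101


Decoding step by step:
Bits 01 -> F
Bits 101 -> A
Bits 101 -> A
Bits 100 -> G
Bits 01 -> F
Bits 01 -> F
Bits 101 -> A


Decoded message: FAAGFFA


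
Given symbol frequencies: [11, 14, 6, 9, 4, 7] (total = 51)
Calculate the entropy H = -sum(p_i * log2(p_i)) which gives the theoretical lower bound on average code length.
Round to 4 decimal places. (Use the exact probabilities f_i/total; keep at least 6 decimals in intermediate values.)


Per-symbol terms -p_i * log2(p_i) with p_i = f_i/51:
  p = 11/51 = 0.215686: log2(p) = -2.212994, -p*log2(p) = 0.477312
  p = 14/51 = 0.274510: log2(p) = -1.865070, -p*log2(p) = 0.511980
  p = 6/51 = 0.117647: log2(p) = -3.087463, -p*log2(p) = 0.363231
  p = 9/51 = 0.176471: log2(p) = -2.502500, -p*log2(p) = 0.441618
  p = 4/51 = 0.078431: log2(p) = -3.672425, -p*log2(p) = 0.288033
  p = 7/51 = 0.137255: log2(p) = -2.865070, -p*log2(p) = 0.393245
H = 0.477312 + 0.511980 + 0.363231 + 0.441618 + 0.288033 + 0.393245 = 2.475419

H = 2.4754 bits/symbol


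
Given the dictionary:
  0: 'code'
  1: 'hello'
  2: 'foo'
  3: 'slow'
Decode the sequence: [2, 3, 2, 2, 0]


Look up each index in the dictionary:
  2 -> 'foo'
  3 -> 'slow'
  2 -> 'foo'
  2 -> 'foo'
  0 -> 'code'

Decoded: "foo slow foo foo code"


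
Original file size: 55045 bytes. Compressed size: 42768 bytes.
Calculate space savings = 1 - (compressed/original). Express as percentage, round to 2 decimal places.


ratio = compressed/original = 42768/55045 = 0.776964
savings = 1 - ratio = 1 - 0.776964 = 0.223036
as a percentage: 0.223036 * 100 = 22.3%

Space savings = 1 - 42768/55045 = 22.3%


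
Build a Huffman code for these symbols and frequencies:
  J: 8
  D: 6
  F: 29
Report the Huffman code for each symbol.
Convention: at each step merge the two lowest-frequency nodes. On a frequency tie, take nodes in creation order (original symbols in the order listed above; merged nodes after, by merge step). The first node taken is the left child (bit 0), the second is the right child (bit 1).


Huffman tree construction:
Step 1: Merge D(6) + J(8) = 14
Step 2: Merge (D+J)(14) + F(29) = 43
Read each symbol's code off the tree from the root (left child = 0, right child = 1).

Codes:
  J: 01 (length 2)
  D: 00 (length 2)
  F: 1 (length 1)
Average code length: 57/43 = 1.3256 bits/symbol


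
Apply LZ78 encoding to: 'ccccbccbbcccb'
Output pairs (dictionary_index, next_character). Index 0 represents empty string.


LZ78 encoding steps:
Dictionary: {0: ''}
Step 1: w='' (idx 0), next='c' -> output (0, 'c'), add 'c' as idx 1
Step 2: w='c' (idx 1), next='c' -> output (1, 'c'), add 'cc' as idx 2
Step 3: w='c' (idx 1), next='b' -> output (1, 'b'), add 'cb' as idx 3
Step 4: w='cc' (idx 2), next='b' -> output (2, 'b'), add 'ccb' as idx 4
Step 5: w='' (idx 0), next='b' -> output (0, 'b'), add 'b' as idx 5
Step 6: w='cc' (idx 2), next='c' -> output (2, 'c'), add 'ccc' as idx 6
Step 7: w='b' (idx 5), end of input -> output (5, '')


Encoded: [(0, 'c'), (1, 'c'), (1, 'b'), (2, 'b'), (0, 'b'), (2, 'c'), (5, '')]


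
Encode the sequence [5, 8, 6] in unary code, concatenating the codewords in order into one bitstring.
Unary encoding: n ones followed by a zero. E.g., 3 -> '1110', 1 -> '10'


Encode each number as n ones followed by a terminating 0:
  5 -> 111110 (6 bits)
  8 -> 111111110 (9 bits)
  6 -> 1111110 (7 bits)
Total length = 6 + 9 + 7 = 22 bits.

Unary([5, 8, 6]) = 1111101111111101111110 (22 bits)


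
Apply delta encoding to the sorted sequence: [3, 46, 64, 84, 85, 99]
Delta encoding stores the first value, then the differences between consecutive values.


First value: 3
Deltas:
  46 - 3 = 43
  64 - 46 = 18
  84 - 64 = 20
  85 - 84 = 1
  99 - 85 = 14


Delta encoded: [3, 43, 18, 20, 1, 14]


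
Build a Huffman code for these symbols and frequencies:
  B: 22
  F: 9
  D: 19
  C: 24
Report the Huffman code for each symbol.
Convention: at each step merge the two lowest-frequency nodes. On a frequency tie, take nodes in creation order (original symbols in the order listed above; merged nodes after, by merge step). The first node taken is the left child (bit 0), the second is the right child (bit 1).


Huffman tree construction:
Step 1: Merge F(9) + D(19) = 28
Step 2: Merge B(22) + C(24) = 46
Step 3: Merge (F+D)(28) + (B+C)(46) = 74
Read each symbol's code off the tree from the root (left child = 0, right child = 1).

Codes:
  B: 10 (length 2)
  F: 00 (length 2)
  D: 01 (length 2)
  C: 11 (length 2)
Average code length: 148/74 = 2.0000 bits/symbol


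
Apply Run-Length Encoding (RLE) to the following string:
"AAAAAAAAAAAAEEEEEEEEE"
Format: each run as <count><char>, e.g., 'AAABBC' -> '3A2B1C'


Scanning runs left to right:
  i=0: run of 'A' x 12 -> '12A'
  i=12: run of 'E' x 9 -> '9E'

RLE = 12A9E


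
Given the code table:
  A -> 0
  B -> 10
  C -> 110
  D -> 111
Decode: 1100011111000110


Decoding:
110 -> C
0 -> A
0 -> A
111 -> D
110 -> C
0 -> A
0 -> A
110 -> C


Result: CAADCAAC


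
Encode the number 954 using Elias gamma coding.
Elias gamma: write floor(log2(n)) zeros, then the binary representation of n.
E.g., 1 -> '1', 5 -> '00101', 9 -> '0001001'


num_bits = floor(log2(954)) + 1 = 10
leading_zeros = num_bits - 1 = 9
binary(954) = 1110111010

Elias gamma(954) = '000000000' + '1110111010' = 0000000001110111010 (19 bits)


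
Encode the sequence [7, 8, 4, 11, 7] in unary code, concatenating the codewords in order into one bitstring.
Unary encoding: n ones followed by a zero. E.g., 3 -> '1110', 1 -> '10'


Encode each number as n ones followed by a terminating 0:
  7 -> 11111110 (8 bits)
  8 -> 111111110 (9 bits)
  4 -> 11110 (5 bits)
  11 -> 111111111110 (12 bits)
  7 -> 11111110 (8 bits)
Total length = 8 + 9 + 5 + 12 + 8 = 42 bits.

Unary([7, 8, 4, 11, 7]) = 111111101111111101111011111111111011111110 (42 bits)


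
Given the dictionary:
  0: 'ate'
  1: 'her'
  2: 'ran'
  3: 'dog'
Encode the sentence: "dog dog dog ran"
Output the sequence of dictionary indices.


Look up each word in the dictionary:
  'dog' -> 3
  'dog' -> 3
  'dog' -> 3
  'ran' -> 2

Encoded: [3, 3, 3, 2]


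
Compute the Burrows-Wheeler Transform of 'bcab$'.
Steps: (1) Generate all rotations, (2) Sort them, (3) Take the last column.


Rotations (sorted):
  0: $bcab -> last char: b
  1: ab$bc -> last char: c
  2: b$bca -> last char: a
  3: bcab$ -> last char: $
  4: cab$b -> last char: b


BWT = bca$b


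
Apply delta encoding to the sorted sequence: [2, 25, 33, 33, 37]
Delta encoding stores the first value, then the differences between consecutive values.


First value: 2
Deltas:
  25 - 2 = 23
  33 - 25 = 8
  33 - 33 = 0
  37 - 33 = 4


Delta encoded: [2, 23, 8, 0, 4]


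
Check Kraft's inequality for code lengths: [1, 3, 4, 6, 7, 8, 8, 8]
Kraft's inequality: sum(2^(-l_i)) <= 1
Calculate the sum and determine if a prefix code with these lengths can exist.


Sum = 2^(-1) + 2^(-3) + 2^(-4) + 2^(-6) + 2^(-7) + 2^(-8) + 2^(-8) + 2^(-8)
    = 0.5 + 0.125 + 0.0625 + 0.015625 + 0.0078125 + 0.00390625 + 0.00390625 + 0.00390625
    = 185/256 = 0.72265625
Since 0.72265625 <= 1, Kraft's inequality IS satisfied.
A prefix code with these lengths CAN exist.

Kraft sum = 0.72265625. Satisfied.
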